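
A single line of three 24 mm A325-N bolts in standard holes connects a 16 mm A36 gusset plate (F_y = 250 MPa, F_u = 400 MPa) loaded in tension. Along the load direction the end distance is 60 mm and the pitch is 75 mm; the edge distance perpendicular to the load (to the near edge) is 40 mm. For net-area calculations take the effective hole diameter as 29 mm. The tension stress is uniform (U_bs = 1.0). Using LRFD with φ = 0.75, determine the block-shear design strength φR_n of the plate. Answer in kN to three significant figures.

500 kN

Shear plane L_v = 60 + 2·75 = 210 mm; A_gv = 210 × 16 = 3360 mm².
A_nv = (210 − 2.5·29) × 16 = 2200 mm².
A_nt = (40 − 0.5·29) × 16 = 408 mm².
0.6 F_u A_nv = 528 kN; 0.6 F_y A_gv = 504 kN → shear yielding governs the shear term.
R_n = 504 + 1.0 × 400 × 408 / 1000 = 667.2 kN.
Design strength φR_n = 0.75 × 667.2 = 500 kN.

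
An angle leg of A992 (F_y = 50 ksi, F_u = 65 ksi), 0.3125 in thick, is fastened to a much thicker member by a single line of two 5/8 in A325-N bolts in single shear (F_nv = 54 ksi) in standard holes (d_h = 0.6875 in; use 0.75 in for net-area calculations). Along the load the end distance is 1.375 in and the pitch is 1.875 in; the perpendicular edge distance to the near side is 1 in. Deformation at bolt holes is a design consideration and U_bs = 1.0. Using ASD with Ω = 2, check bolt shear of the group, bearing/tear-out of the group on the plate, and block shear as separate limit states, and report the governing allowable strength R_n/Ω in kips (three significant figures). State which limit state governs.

Bolt shear: A_b = π·0.625²/4 = 0.3068 in²; R_n = 54 × 0.3068 × 2 × 1 = 33.13 kips → 33.13 / 2 = 16.6 kips.
Bearing: edge l_c = 1.031, r_n = 25.14 kips; interior l_c = 1.188, r_n = 28.95 kips; R_n = 25.14 + 1·28.95 = 54.08 kips → 27 kips.
Block shear: A_gv = 1.016, A_nv = 0.6641, A_nt = 0.1953 in²; R_n = min(0.6F_uA_nv, 0.6F_yA_gv) + U_bs·F_u·A_nt = 38.59 kips → 19.3 kips.
Bolt shear governs: 16.6 kips.

16.6 kips (bolt shear governs)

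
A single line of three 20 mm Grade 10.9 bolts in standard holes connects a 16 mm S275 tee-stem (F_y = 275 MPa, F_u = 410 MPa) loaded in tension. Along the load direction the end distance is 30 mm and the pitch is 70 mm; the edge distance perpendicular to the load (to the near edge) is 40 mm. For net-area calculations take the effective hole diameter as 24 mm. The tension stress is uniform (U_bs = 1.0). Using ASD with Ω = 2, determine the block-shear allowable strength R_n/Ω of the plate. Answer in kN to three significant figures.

308 kN

Shear plane L_v = 30 + 2·70 = 170 mm; A_gv = 170 × 16 = 2720 mm².
A_nv = (170 − 2.5·24) × 16 = 1760 mm².
A_nt = (40 − 0.5·24) × 16 = 448 mm².
0.6 F_u A_nv = 433 kN; 0.6 F_y A_gv = 448.8 kN → shear rupture governs the shear term.
R_n = 433 + 1.0 × 410 × 448 / 1000 = 616.6 kN.
Allowable strength R_n/Ω = 616.6 / 2 = 308 kN.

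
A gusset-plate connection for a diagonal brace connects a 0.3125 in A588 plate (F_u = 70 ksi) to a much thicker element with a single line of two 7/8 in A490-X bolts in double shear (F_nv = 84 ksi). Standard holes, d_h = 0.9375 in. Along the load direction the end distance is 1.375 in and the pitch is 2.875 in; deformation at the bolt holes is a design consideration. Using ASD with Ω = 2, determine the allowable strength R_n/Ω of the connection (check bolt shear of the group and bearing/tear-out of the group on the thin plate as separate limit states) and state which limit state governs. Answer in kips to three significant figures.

Bolt shear: A_b = π·0.875²/4 = 0.6013 in²; R_n = 84 × 0.6013 × 2 × 2 = 202 kips → 202 / 2 = 101 kips.
Bearing (1.2 l_c t F_u ≤ 2.4 d t F_u): upper limit = 2.4·0.875·0.3125·70 = 45.94 kips.
  Edge l_c = 1.375 − 0.9375/2 = 0.9062 → r_n = 23.79 kips; interior l_c = 2.875 − 0.9375 = 1.938 → r_n = 45.94 kips.
  R_n,bearing = 1·23.79 + 1·45.94 = 69.73 kips → 69.73 / 2 = 34.9 kips.
Bearing governs: 34.9 kips.

34.9 kips (bearing governs)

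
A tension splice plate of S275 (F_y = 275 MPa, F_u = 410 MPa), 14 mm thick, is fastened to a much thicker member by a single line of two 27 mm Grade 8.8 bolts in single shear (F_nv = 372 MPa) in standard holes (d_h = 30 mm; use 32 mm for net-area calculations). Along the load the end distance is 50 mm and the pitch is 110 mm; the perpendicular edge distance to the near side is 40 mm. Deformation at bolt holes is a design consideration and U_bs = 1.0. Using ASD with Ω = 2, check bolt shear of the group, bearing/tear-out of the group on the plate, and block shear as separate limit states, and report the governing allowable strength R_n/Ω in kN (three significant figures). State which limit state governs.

Bolt shear: A_b = π·27²/4 = 572.6 mm²; R_n = 372 × 572.6 × 2 × 1 / 1000 = 426 kN → 426 / 2 = 213 kN.
Bearing: edge l_c = 35, r_n = 241.1 kN; interior l_c = 80, r_n = 372 kN; R_n = 241.1 + 1·372 = 613 kN → 307 kN.
Block shear: A_gv = 2240, A_nv = 1568, A_nt = 336 mm²; R_n = min(0.6F_uA_nv, 0.6F_yA_gv) + U_bs·F_u·A_nt = 507.4 kN → 254 kN.
Bolt shear governs: 213 kN.

213 kN (bolt shear governs)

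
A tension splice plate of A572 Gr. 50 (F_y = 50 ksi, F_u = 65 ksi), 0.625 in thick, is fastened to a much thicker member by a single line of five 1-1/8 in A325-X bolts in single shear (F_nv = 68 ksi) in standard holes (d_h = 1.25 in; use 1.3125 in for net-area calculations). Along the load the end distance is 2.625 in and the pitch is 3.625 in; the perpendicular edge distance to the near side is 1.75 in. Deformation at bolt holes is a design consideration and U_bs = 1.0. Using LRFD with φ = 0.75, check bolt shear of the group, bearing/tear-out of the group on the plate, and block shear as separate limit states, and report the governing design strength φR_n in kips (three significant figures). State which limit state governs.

238 kips (block shear governs)

Bolt shear: A_b = π·1.125²/4 = 0.994 in²; R_n = 68 × 0.994 × 5 × 1 = 338 kips → 0.75 × 338 = 253 kips.
Bearing: edge l_c = 2, r_n = 97.5 kips; interior l_c = 2.375, r_n = 109.7 kips; R_n = 97.5 + 4·109.7 = 536.2 kips → 402 kips.
Block shear: A_gv = 10.7, A_nv = 7.012, A_nt = 0.6836 in²; R_n = min(0.6F_uA_nv, 0.6F_yA_gv) + U_bs·F_u·A_nt = 317.9 kips → 238 kips.
Block shear governs: 238 kips.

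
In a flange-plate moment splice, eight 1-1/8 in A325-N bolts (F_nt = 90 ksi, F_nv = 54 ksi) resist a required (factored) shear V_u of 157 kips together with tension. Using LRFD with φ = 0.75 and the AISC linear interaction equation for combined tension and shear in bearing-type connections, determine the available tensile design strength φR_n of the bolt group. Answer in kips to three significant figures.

A_b = π·1.125²/4 = 0.994 in²; f_rv = 157 / (8 × 0.994) = 19.74 ksi.
F'_nt = 1.3 F_nt − (F_nt / φF_nv) f_rv = 1.3·90 − (90/(0.75·54))·19.74 = 73.13 ksi, capped at F_nt → F'_nt = 73.13 ksi.
R_n = F'_nt · A_b · n = 73.13 × 0.994 × 8 = 581.5 kips.
Design strength φR_n = 0.75 × 581.5 = 436 kips.

436 kips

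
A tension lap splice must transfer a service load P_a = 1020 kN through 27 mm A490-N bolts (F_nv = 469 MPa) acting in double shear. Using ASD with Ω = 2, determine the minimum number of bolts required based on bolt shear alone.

A_b = π·27²/4 = 572.6 mm².
Per-bolt allowable strength R_n/Ω = 469 × 572.6 × 2 / 1000 / 2 = 268.5 kN.
n ≥ 1020 / 268.5 = 3.798 → use 4 bolts.

4 bolts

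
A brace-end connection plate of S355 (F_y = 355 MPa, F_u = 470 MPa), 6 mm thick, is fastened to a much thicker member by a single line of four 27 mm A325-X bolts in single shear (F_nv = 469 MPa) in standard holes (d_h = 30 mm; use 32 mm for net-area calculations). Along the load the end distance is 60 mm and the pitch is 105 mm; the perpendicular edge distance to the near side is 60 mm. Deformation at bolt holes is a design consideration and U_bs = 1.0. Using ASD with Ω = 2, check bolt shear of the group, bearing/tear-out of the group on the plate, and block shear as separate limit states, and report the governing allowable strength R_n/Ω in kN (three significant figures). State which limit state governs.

Bolt shear: A_b = π·27²/4 = 572.6 mm²; R_n = 469 × 572.6 × 4 × 1 / 1000 = 1074 kN → 1074 / 2 = 537 kN.
Bearing: edge l_c = 45, r_n = 152.3 kN; interior l_c = 75, r_n = 182.7 kN; R_n = 152.3 + 3·182.7 = 700.5 kN → 350 kN.
Block shear: A_gv = 2250, A_nv = 1578, A_nt = 264 mm²; R_n = min(0.6F_uA_nv, 0.6F_yA_gv) + U_bs·F_u·A_nt = 569.1 kN → 285 kN.
Block shear governs: 285 kN.

285 kN (block shear governs)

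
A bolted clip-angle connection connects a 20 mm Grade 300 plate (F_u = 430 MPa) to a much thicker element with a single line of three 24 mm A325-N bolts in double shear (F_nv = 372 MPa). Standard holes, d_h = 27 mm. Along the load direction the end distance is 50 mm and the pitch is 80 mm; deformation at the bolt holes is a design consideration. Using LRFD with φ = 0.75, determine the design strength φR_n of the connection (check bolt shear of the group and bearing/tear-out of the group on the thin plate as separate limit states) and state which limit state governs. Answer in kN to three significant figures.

757 kN (bolt shear governs)

Bolt shear: A_b = π·24²/4 = 452.4 mm²; R_n = 372 × 452.4 × 3 × 2 / 1000 = 1010 kN → 0.75 × 1010 = 757 kN.
Bearing (1.2 l_c t F_u ≤ 2.4 d t F_u): upper limit = 2.4·24·20·430 / 1000 = 495.4 kN.
  Edge l_c = 50 − 27/2 = 36.5 → r_n = 376.7 kN; interior l_c = 80 − 27 = 53 → r_n = 495.4 kN.
  R_n,bearing = 1·376.7 + 2·495.4 = 1367 kN → 0.75 × 1367 = 1030 kN.
Bolt shear governs: 757 kN.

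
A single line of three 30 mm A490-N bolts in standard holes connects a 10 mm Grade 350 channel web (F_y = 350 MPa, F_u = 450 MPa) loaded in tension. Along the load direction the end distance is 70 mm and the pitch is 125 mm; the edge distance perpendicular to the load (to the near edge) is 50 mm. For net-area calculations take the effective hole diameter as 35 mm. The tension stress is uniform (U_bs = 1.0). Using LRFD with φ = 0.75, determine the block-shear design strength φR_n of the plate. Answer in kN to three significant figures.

580 kN

Shear plane L_v = 70 + 2·125 = 320 mm; A_gv = 320 × 10 = 3200 mm².
A_nv = (320 − 2.5·35) × 10 = 2325 mm².
A_nt = (50 − 0.5·35) × 10 = 325 mm².
0.6 F_u A_nv = 627.8 kN; 0.6 F_y A_gv = 672 kN → shear rupture governs the shear term.
R_n = 627.8 + 1.0 × 450 × 325 / 1000 = 774 kN.
Design strength φR_n = 0.75 × 774 = 580 kN.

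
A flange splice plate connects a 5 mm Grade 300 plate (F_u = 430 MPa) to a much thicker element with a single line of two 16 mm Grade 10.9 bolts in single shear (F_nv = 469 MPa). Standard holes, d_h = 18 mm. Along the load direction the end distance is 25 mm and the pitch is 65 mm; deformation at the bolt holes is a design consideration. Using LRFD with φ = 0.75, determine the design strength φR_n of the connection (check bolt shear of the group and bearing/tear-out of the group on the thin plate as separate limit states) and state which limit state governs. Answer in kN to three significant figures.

Bolt shear: A_b = π·16²/4 = 201.1 mm²; R_n = 469 × 201.1 × 2 × 1 / 1000 = 188.6 kN → 0.75 × 188.6 = 141 kN.
Bearing (1.2 l_c t F_u ≤ 2.4 d t F_u): upper limit = 2.4·16·5·430 / 1000 = 82.56 kN.
  Edge l_c = 25 − 18/2 = 16 → r_n = 41.28 kN; interior l_c = 65 − 18 = 47 → r_n = 82.56 kN.
  R_n,bearing = 1·41.28 + 1·82.56 = 123.8 kN → 0.75 × 123.8 = 92.9 kN.
Bearing governs: 92.9 kN.

92.9 kN (bearing governs)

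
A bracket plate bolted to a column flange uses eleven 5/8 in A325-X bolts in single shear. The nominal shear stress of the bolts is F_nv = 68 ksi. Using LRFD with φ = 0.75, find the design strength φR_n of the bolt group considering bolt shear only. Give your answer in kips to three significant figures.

A_b = π × 0.625² / 4 = 0.3068 in².
R_n = F_nv · A_b · n · n_s = 68 × 0.3068 × 11 × 1 = 229.5 kips.
Design strength φR_n = 0.75 × 229.5 = 172 kips.

172 kips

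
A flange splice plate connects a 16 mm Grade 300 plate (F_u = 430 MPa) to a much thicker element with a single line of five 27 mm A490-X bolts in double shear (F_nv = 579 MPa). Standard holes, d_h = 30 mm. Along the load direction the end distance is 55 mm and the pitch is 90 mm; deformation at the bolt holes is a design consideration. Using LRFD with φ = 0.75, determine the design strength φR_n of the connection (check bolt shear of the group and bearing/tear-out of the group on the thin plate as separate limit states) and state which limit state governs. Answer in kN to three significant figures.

1590 kN (bearing governs)

Bolt shear: A_b = π·27²/4 = 572.6 mm²; R_n = 579 × 572.6 × 5 × 2 / 1000 = 3315 kN → 0.75 × 3315 = 2490 kN.
Bearing (1.2 l_c t F_u ≤ 2.4 d t F_u): upper limit = 2.4·27·16·430 / 1000 = 445.8 kN.
  Edge l_c = 55 − 30/2 = 40 → r_n = 330.2 kN; interior l_c = 90 − 30 = 60 → r_n = 445.8 kN.
  R_n,bearing = 1·330.2 + 4·445.8 = 2114 kN → 0.75 × 2114 = 1590 kN.
Bearing governs: 1590 kN.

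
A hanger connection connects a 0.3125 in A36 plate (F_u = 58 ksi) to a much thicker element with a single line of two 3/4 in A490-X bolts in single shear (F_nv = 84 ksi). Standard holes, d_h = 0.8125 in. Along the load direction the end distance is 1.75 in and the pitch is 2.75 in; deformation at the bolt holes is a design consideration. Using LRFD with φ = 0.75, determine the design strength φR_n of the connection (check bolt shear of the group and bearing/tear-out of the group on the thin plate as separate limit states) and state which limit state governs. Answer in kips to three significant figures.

46.4 kips (bearing governs)

Bolt shear: A_b = π·0.75²/4 = 0.4418 in²; R_n = 84 × 0.4418 × 2 × 1 = 74.22 kips → 0.75 × 74.22 = 55.7 kips.
Bearing (1.2 l_c t F_u ≤ 2.4 d t F_u): upper limit = 2.4·0.75·0.3125·58 = 32.62 kips.
  Edge l_c = 1.75 − 0.8125/2 = 1.344 → r_n = 29.23 kips; interior l_c = 2.75 − 0.8125 = 1.938 → r_n = 32.62 kips.
  R_n,bearing = 1·29.23 + 1·32.62 = 61.85 kips → 0.75 × 61.85 = 46.4 kips.
Bearing governs: 46.4 kips.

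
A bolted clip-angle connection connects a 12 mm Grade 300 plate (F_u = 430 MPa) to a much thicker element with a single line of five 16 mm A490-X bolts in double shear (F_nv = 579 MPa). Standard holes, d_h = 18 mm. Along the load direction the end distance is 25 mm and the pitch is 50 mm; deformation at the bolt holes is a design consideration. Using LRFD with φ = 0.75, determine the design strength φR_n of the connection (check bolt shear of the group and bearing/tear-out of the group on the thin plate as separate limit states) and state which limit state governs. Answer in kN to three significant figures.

Bolt shear: A_b = π·16²/4 = 201.1 mm²; R_n = 579 × 201.1 × 5 × 2 / 1000 = 1164 kN → 0.75 × 1164 = 873 kN.
Bearing (1.2 l_c t F_u ≤ 2.4 d t F_u): upper limit = 2.4·16·12·430 / 1000 = 198.1 kN.
  Edge l_c = 25 − 18/2 = 16 → r_n = 99.07 kN; interior l_c = 50 − 18 = 32 → r_n = 198.1 kN.
  R_n,bearing = 1·99.07 + 4·198.1 = 891.6 kN → 0.75 × 891.6 = 669 kN.
Bearing governs: 669 kN.

669 kN (bearing governs)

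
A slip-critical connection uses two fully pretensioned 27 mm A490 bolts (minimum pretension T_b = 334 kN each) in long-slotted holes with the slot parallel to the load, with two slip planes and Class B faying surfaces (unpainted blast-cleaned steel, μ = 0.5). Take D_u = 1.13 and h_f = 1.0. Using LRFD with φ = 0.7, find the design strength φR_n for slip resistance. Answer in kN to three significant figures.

R_n = μ · D_u · h_f · T_b · n_s · n_b = 0.5 × 1.13 × 1.0 × 334 × 2 × 2 = 754.8 kN.
Design strength φR_n = 0.7 × 754.8 = 528 kN.

528 kN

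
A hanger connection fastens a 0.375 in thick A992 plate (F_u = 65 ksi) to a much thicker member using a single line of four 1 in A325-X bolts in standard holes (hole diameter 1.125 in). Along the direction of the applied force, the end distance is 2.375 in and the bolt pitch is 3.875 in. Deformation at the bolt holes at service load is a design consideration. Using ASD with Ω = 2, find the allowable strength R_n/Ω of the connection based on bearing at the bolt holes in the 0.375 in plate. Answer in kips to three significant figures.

Per bolt r_n = 1.2 l_c t F_u ≤ 2.4 d t F_u; upper limit = 2.4 × 1 × 0.375 × 65 = 58.5 kips.
Edge bolt: l_c = 2.375 − 1.125/2 = 1.812 in → 1.2 × 1.812 × 0.375 × 65 = 53.02 → r_n = 53.02 kips.
Interior bolts: l_c = 3.875 − 1.125 = 2.75 in → 1.2 × 2.75 × 0.375 × 65 = 80.44 → r_n = 58.5 kips.
R_n = 1 × 53.02 + 3 × 58.5 = 228.5 kips.
Allowable strength R_n/Ω = 228.5 / 2 = 114 kips.

114 kips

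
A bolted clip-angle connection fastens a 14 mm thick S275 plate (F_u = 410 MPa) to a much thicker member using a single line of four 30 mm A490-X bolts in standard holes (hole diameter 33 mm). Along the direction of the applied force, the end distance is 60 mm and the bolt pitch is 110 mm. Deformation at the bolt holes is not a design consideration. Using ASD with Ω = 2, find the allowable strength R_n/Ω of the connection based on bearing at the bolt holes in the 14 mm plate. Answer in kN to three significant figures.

962 kN

Per bolt r_n = 1.5 l_c t F_u ≤ 3.0 d t F_u; upper limit = 3.0 × 30 × 14 × 410 / 1000 = 516.6 kN.
Edge bolt: l_c = 60 − 33/2 = 43.5 mm → 1.5 × 43.5 × 14 × 410 / 1000 = 374.5 → r_n = 374.5 kN.
Interior bolts: l_c = 110 − 33 = 77 mm → 1.5 × 77 × 14 × 410 / 1000 = 663 → r_n = 516.6 kN.
R_n = 1 × 374.5 + 3 × 516.6 = 1924 kN.
Allowable strength R_n/Ω = 1924 / 2 = 962 kN.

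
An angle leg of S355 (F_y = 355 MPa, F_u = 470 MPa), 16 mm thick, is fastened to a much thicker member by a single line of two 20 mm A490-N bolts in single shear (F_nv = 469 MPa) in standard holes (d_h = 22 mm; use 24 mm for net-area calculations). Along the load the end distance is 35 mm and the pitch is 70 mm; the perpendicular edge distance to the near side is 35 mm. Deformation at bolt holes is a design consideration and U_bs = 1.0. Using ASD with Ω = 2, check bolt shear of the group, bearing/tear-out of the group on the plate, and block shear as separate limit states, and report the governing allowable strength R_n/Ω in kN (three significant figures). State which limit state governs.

Bolt shear: A_b = π·20²/4 = 314.2 mm²; R_n = 469 × 314.2 × 2 × 1 / 1000 = 294.7 kN → 294.7 / 2 = 147 kN.
Bearing: edge l_c = 24, r_n = 216.6 kN; interior l_c = 48, r_n = 361 kN; R_n = 216.6 + 1·361 = 577.5 kN → 289 kN.
Block shear: A_gv = 1680, A_nv = 1104, A_nt = 368 mm²; R_n = min(0.6F_uA_nv, 0.6F_yA_gv) + U_bs·F_u·A_nt = 484.3 kN → 242 kN.
Bolt shear governs: 147 kN.

147 kN (bolt shear governs)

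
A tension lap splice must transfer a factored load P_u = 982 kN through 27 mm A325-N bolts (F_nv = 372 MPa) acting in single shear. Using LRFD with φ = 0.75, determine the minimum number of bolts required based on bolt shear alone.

A_b = π·27²/4 = 572.6 mm².
Per-bolt design strength φR_n = 0.75 × 372 × 572.6 × 1 / 1000 = 159.7 kN.
n ≥ 982 / 159.7 = 6.147 → use 7 bolts.

7 bolts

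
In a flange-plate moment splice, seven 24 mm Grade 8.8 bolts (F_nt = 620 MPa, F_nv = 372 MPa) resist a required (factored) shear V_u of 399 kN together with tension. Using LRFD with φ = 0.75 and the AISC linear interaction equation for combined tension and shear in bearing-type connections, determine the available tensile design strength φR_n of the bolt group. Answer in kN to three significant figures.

1250 kN

A_b = π·24²/4 = 452.4 mm²; f_rv = 399 × 1000 / (7 × 452.4) = 126 MPa.
F'_nt = 1.3 F_nt − (F_nt / φF_nv) f_rv = 1.3·620 − (620/(0.75·372))·126 = 526 MPa, capped at F_nt → F'_nt = 526 MPa.
R_n = F'_nt · A_b · n = 526 × 452.4 × 7 / 1000 = 1666 kN.
Design strength φR_n = 0.75 × 1666 = 1250 kN.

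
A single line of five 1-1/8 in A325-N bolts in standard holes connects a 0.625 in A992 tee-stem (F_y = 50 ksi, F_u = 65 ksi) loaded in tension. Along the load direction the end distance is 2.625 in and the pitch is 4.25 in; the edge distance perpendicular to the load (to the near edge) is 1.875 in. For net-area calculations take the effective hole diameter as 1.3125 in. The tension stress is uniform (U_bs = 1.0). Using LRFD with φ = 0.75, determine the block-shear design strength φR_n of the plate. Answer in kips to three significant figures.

Shear plane L_v = 2.625 + 4·4.25 = 19.62 in; A_gv = 19.62 × 0.625 = 12.27 in².
A_nv = (19.62 − 4.5·1.3125) × 0.625 = 8.574 in².
A_nt = (1.875 − 0.5·1.3125) × 0.625 = 0.7617 in².
0.6 F_u A_nv = 334.4 kips; 0.6 F_y A_gv = 368 kips → shear rupture governs the shear term.
R_n = 334.4 + 1.0 × 65 × 0.7617 = 383.9 kips.
Design strength φR_n = 0.75 × 383.9 = 288 kips.

288 kips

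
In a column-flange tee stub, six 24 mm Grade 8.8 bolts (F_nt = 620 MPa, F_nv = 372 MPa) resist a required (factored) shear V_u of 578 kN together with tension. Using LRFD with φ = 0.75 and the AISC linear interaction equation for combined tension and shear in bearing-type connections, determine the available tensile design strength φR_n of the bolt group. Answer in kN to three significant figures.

677 kN

A_b = π·24²/4 = 452.4 mm²; f_rv = 578 × 1000 / (6 × 452.4) = 212.9 MPa.
F'_nt = 1.3 F_nt − (F_nt / φF_nv) f_rv = 1.3·620 − (620/(0.75·372))·212.9 = 332.8 MPa, capped at F_nt → F'_nt = 332.8 MPa.
R_n = F'_nt · A_b · n = 332.8 × 452.4 × 6 / 1000 = 903.3 kN.
Design strength φR_n = 0.75 × 903.3 = 677 kN.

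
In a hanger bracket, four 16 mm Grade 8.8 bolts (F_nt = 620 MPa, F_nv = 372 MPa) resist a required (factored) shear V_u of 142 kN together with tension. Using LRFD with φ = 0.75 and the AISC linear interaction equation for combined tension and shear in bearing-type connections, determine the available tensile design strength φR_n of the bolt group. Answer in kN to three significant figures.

A_b = π·16²/4 = 201.1 mm²; f_rv = 142 × 1000 / (4 × 201.1) = 176.6 MPa.
F'_nt = 1.3 F_nt − (F_nt / φF_nv) f_rv = 1.3·620 − (620/(0.75·372))·176.6 = 413.6 MPa, capped at F_nt → F'_nt = 413.6 MPa.
R_n = F'_nt · A_b · n = 413.6 × 201.1 × 4 / 1000 = 332.7 kN.
Design strength φR_n = 0.75 × 332.7 = 250 kN.

250 kN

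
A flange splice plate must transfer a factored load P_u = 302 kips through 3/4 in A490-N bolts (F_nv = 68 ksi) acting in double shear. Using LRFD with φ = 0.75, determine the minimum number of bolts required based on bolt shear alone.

7 bolts

A_b = π·0.75²/4 = 0.4418 in².
Per-bolt design strength φR_n = 0.75 × 68 × 0.4418 × 2 = 45.06 kips.
n ≥ 302 / 45.06 = 6.702 → use 7 bolts.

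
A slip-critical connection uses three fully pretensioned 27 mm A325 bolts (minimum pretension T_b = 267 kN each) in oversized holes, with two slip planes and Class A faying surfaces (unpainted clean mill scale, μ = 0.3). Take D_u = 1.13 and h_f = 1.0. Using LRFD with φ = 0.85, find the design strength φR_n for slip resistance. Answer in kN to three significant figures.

R_n = μ · D_u · h_f · T_b · n_s · n_b = 0.3 × 1.13 × 1.0 × 267 × 2 × 3 = 543.1 kN.
Design strength φR_n = 0.85 × 543.1 = 462 kN.

462 kN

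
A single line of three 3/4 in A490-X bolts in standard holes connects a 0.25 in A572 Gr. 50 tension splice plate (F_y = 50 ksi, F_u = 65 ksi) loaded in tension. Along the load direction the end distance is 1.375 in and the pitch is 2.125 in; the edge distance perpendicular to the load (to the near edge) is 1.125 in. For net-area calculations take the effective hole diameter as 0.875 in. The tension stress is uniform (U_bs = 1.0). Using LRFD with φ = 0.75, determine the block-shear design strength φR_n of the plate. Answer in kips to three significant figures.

Shear plane L_v = 1.375 + 2·2.125 = 5.625 in; A_gv = 5.625 × 0.25 = 1.406 in².
A_nv = (5.625 − 2.5·0.875) × 0.25 = 0.8594 in².
A_nt = (1.125 − 0.5·0.875) × 0.25 = 0.1719 in².
0.6 F_u A_nv = 33.52 kips; 0.6 F_y A_gv = 42.19 kips → shear rupture governs the shear term.
R_n = 33.52 + 1.0 × 65 × 0.1719 = 44.69 kips.
Design strength φR_n = 0.75 × 44.69 = 33.5 kips.

33.5 kips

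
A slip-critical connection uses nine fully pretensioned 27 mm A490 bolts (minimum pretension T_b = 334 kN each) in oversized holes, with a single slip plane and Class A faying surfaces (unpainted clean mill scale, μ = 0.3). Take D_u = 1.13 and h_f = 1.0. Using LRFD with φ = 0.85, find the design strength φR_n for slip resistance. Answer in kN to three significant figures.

R_n = μ · D_u · h_f · T_b · n_s · n_b = 0.3 × 1.13 × 1.0 × 334 × 1 × 9 = 1019 kN.
Design strength φR_n = 0.85 × 1019 = 866 kN.

866 kN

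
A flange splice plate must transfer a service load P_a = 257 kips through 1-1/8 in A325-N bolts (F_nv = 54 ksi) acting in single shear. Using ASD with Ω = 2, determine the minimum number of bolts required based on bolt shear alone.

10 bolts

A_b = π·1.125²/4 = 0.994 in².
Per-bolt allowable strength R_n/Ω = 54 × 0.994 × 1 / 2 = 26.84 kips.
n ≥ 257 / 26.84 = 9.576 → use 10 bolts.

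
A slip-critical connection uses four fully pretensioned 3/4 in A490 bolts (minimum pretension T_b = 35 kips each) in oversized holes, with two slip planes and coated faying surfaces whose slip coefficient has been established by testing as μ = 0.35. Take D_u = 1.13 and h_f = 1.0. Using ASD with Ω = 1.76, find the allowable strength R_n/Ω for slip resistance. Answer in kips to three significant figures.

62.9 kips

R_n = μ · D_u · h_f · T_b · n_s · n_b = 0.35 × 1.13 × 1.0 × 35 × 2 × 4 = 110.7 kips.
Allowable strength R_n/Ω = 110.7 / 1.76 = 62.9 kips.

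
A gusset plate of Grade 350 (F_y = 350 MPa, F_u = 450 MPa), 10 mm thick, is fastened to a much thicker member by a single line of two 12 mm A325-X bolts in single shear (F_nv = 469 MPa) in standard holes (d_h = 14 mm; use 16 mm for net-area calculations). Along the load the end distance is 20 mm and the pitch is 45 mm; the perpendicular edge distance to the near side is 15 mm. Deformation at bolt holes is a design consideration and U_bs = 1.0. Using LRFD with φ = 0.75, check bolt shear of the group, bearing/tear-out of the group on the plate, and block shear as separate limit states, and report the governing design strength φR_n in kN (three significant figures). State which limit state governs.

79.6 kN (bolt shear governs)

Bolt shear: A_b = π·12²/4 = 113.1 mm²; R_n = 469 × 113.1 × 2 × 1 / 1000 = 106.1 kN → 0.75 × 106.1 = 79.6 kN.
Bearing: edge l_c = 13, r_n = 70.2 kN; interior l_c = 31, r_n = 129.6 kN; R_n = 70.2 + 1·129.6 = 199.8 kN → 150 kN.
Block shear: A_gv = 650, A_nv = 410, A_nt = 70 mm²; R_n = min(0.6F_uA_nv, 0.6F_yA_gv) + U_bs·F_u·A_nt = 142.2 kN → 107 kN.
Bolt shear governs: 79.6 kN.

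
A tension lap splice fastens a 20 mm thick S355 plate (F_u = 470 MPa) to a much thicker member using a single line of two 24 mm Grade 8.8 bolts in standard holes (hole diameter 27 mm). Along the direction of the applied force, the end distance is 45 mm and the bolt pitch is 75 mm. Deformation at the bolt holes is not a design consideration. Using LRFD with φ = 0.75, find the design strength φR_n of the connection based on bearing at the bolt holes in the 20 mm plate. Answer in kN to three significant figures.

Per bolt r_n = 1.5 l_c t F_u ≤ 3.0 d t F_u; upper limit = 3.0 × 24 × 20 × 470 / 1000 = 676.8 kN.
Edge bolt: l_c = 45 − 27/2 = 31.5 mm → 1.5 × 31.5 × 20 × 470 / 1000 = 444.2 → r_n = 444.2 kN.
Interior bolts: l_c = 75 − 27 = 48 mm → 1.5 × 48 × 20 × 470 / 1000 = 676.8 → r_n = 676.8 kN.
R_n = 1 × 444.2 + 1 × 676.8 = 1121 kN.
Design strength φR_n = 0.75 × 1121 = 841 kN.

841 kN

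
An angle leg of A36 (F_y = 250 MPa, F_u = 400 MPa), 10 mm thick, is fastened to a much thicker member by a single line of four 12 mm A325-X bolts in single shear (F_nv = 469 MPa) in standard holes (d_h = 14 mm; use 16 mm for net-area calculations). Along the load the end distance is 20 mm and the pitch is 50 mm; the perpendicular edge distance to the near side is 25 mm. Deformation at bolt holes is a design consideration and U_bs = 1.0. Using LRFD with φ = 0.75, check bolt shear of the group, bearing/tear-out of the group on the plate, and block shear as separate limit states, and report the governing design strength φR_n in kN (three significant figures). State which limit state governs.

159 kN (bolt shear governs)

Bolt shear: A_b = π·12²/4 = 113.1 mm²; R_n = 469 × 113.1 × 4 × 1 / 1000 = 212.2 kN → 0.75 × 212.2 = 159 kN.
Bearing: edge l_c = 13, r_n = 62.4 kN; interior l_c = 36, r_n = 115.2 kN; R_n = 62.4 + 3·115.2 = 408 kN → 306 kN.
Block shear: A_gv = 1700, A_nv = 1140, A_nt = 170 mm²; R_n = min(0.6F_uA_nv, 0.6F_yA_gv) + U_bs·F_u·A_nt = 323 kN → 242 kN.
Bolt shear governs: 159 kN.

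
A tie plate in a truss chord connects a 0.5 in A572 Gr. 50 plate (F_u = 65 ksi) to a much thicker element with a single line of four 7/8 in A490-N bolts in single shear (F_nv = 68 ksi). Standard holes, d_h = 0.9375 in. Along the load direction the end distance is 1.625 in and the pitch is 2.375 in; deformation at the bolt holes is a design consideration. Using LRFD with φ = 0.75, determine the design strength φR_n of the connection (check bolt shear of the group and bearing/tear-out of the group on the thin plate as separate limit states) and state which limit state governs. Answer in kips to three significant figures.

Bolt shear: A_b = π·0.875²/4 = 0.6013 in²; R_n = 68 × 0.6013 × 4 × 1 = 163.6 kips → 0.75 × 163.6 = 123 kips.
Bearing (1.2 l_c t F_u ≤ 2.4 d t F_u): upper limit = 2.4·0.875·0.5·65 = 68.25 kips.
  Edge l_c = 1.625 − 0.9375/2 = 1.156 → r_n = 45.09 kips; interior l_c = 2.375 − 0.9375 = 1.438 → r_n = 56.06 kips.
  R_n,bearing = 1·45.09 + 3·56.06 = 213.3 kips → 0.75 × 213.3 = 160 kips.
Bolt shear governs: 123 kips.

123 kips (bolt shear governs)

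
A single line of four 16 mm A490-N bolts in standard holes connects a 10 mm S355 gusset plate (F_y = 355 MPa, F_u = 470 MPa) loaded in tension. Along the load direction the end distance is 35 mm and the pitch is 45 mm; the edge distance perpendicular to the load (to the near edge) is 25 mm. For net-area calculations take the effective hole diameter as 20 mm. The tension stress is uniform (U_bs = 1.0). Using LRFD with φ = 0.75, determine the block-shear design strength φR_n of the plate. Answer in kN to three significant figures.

Shear plane L_v = 35 + 3·45 = 170 mm; A_gv = 170 × 10 = 1700 mm².
A_nv = (170 − 3.5·20) × 10 = 1000 mm².
A_nt = (25 − 0.5·20) × 10 = 150 mm².
0.6 F_u A_nv = 282 kN; 0.6 F_y A_gv = 362.1 kN → shear rupture governs the shear term.
R_n = 282 + 1.0 × 470 × 150 / 1000 = 352.5 kN.
Design strength φR_n = 0.75 × 352.5 = 264 kN.

264 kN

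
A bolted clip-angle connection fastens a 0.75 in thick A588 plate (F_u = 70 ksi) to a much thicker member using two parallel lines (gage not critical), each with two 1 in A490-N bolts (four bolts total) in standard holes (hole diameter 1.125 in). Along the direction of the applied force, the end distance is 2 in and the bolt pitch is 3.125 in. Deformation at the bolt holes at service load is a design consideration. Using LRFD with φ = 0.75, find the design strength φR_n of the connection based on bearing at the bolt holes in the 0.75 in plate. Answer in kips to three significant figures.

325 kips

Per bolt r_n = 1.2 l_c t F_u ≤ 2.4 d t F_u; upper limit = 2.4 × 1 × 0.75 × 70 = 126 kips.
Edge bolt: l_c = 2 − 1.125/2 = 1.438 in → 1.2 × 1.438 × 0.75 × 70 = 90.56 → r_n = 90.56 kips.
Interior bolts: l_c = 3.125 − 1.125 = 2 in → 1.2 × 2 × 0.75 × 70 = 126 → r_n = 126 kips.
R_n = 2 × 90.56 + 2 × 126 = 433.1 kips.
Design strength φR_n = 0.75 × 433.1 = 325 kips.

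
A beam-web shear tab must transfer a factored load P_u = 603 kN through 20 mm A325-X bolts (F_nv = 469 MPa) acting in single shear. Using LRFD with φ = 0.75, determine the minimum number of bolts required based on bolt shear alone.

A_b = π·20²/4 = 314.2 mm².
Per-bolt design strength φR_n = 0.75 × 469 × 314.2 × 1 / 1000 = 110.5 kN.
n ≥ 603 / 110.5 = 5.457 → use 6 bolts.

6 bolts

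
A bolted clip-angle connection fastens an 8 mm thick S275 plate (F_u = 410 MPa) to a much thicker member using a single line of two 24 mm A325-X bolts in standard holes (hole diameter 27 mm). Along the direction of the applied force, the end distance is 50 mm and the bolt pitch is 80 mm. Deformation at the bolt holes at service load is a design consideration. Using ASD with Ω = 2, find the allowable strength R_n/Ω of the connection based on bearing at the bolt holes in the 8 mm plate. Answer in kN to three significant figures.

166 kN

Per bolt r_n = 1.2 l_c t F_u ≤ 2.4 d t F_u; upper limit = 2.4 × 24 × 8 × 410 / 1000 = 188.9 kN.
Edge bolt: l_c = 50 − 27/2 = 36.5 mm → 1.2 × 36.5 × 8 × 410 / 1000 = 143.7 → r_n = 143.7 kN.
Interior bolts: l_c = 80 − 27 = 53 mm → 1.2 × 53 × 8 × 410 / 1000 = 208.6 → r_n = 188.9 kN.
R_n = 1 × 143.7 + 1 × 188.9 = 332.6 kN.
Allowable strength R_n/Ω = 332.6 / 2 = 166 kN.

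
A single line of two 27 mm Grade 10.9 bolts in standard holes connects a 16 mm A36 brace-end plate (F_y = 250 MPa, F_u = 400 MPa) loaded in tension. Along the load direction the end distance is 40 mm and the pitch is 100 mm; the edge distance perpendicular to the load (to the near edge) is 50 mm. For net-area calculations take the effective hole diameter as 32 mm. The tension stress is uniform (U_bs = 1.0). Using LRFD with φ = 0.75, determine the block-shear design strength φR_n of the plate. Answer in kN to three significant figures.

415 kN

Shear plane L_v = 40 + 1·100 = 140 mm; A_gv = 140 × 16 = 2240 mm².
A_nv = (140 − 1.5·32) × 16 = 1472 mm².
A_nt = (50 − 0.5·32) × 16 = 544 mm².
0.6 F_u A_nv = 353.3 kN; 0.6 F_y A_gv = 336 kN → shear yielding governs the shear term.
R_n = 336 + 1.0 × 400 × 544 / 1000 = 553.6 kN.
Design strength φR_n = 0.75 × 553.6 = 415 kN.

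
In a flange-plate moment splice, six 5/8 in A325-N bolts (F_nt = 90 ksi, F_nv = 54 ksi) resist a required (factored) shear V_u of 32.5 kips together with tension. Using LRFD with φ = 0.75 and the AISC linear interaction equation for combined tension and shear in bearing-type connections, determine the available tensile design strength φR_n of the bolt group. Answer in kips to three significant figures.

A_b = π·0.625²/4 = 0.3068 in²; f_rv = 32.5 / (6 × 0.3068) = 17.66 ksi.
F'_nt = 1.3 F_nt − (F_nt / φF_nv) f_rv = 1.3·90 − (90/(0.75·54))·17.66 = 77.77 ksi, capped at F_nt → F'_nt = 77.77 ksi.
R_n = F'_nt · A_b · n = 77.77 × 0.3068 × 6 = 143.1 kips.
Design strength φR_n = 0.75 × 143.1 = 107 kips.

107 kips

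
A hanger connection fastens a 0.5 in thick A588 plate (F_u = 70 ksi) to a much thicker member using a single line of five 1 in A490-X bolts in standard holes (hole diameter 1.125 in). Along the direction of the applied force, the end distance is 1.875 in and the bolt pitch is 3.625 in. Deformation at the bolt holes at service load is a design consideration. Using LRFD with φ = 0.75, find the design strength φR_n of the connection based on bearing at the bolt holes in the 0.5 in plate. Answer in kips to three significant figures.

Per bolt r_n = 1.2 l_c t F_u ≤ 2.4 d t F_u; upper limit = 2.4 × 1 × 0.5 × 70 = 84 kips.
Edge bolt: l_c = 1.875 − 1.125/2 = 1.312 in → 1.2 × 1.312 × 0.5 × 70 = 55.12 → r_n = 55.12 kips.
Interior bolts: l_c = 3.625 − 1.125 = 2.5 in → 1.2 × 2.5 × 0.5 × 70 = 105 → r_n = 84 kips.
R_n = 1 × 55.12 + 4 × 84 = 391.1 kips.
Design strength φR_n = 0.75 × 391.1 = 293 kips.

293 kips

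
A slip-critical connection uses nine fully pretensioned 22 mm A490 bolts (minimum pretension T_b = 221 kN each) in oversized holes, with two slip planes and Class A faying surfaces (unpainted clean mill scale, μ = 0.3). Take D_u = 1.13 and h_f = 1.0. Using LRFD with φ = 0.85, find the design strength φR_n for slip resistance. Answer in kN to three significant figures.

R_n = μ · D_u · h_f · T_b · n_s · n_b = 0.3 × 1.13 × 1.0 × 221 × 2 × 9 = 1349 kN.
Design strength φR_n = 0.85 × 1349 = 1150 kN.

1150 kN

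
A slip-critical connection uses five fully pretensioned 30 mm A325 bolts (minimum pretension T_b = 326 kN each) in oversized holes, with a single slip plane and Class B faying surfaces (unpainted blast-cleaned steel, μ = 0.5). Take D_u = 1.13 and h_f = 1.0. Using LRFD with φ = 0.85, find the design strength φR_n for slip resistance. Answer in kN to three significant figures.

R_n = μ · D_u · h_f · T_b · n_s · n_b = 0.5 × 1.13 × 1.0 × 326 × 1 × 5 = 920.9 kN.
Design strength φR_n = 0.85 × 920.9 = 783 kN.

783 kN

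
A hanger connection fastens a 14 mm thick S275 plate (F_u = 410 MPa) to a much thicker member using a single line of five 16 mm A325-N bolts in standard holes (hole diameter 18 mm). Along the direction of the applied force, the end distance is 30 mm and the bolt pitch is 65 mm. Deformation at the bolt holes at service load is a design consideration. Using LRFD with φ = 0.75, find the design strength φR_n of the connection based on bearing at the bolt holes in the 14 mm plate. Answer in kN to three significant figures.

Per bolt r_n = 1.2 l_c t F_u ≤ 2.4 d t F_u; upper limit = 2.4 × 16 × 14 × 410 / 1000 = 220.4 kN.
Edge bolt: l_c = 30 − 18/2 = 21 mm → 1.2 × 21 × 14 × 410 / 1000 = 144.6 → r_n = 144.6 kN.
Interior bolts: l_c = 65 − 18 = 47 mm → 1.2 × 47 × 14 × 410 / 1000 = 323.7 → r_n = 220.4 kN.
R_n = 1 × 144.6 + 4 × 220.4 = 1026 kN.
Design strength φR_n = 0.75 × 1026 = 770 kN.

770 kN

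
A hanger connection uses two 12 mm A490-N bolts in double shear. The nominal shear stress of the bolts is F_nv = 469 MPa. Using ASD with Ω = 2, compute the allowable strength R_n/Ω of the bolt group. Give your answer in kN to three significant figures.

A_b = π × 12² / 4 = 113.1 mm².
R_n = F_nv · A_b · n · n_s = 469 × 113.1 × 2 × 2 / 1000 = 212.2 kN.
Allowable strength R_n/Ω = 212.2 / 2 = 106 kN.

106 kN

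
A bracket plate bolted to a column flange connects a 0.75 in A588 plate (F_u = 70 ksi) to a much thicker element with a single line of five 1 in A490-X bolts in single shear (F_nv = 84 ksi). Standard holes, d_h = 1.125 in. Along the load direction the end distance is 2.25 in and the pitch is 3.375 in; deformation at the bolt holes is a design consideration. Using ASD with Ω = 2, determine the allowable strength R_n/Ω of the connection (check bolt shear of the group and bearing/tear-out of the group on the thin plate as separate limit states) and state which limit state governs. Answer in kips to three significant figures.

165 kips (bolt shear governs)

Bolt shear: A_b = π·1²/4 = 0.7854 in²; R_n = 84 × 0.7854 × 5 × 1 = 329.9 kips → 329.9 / 2 = 165 kips.
Bearing (1.2 l_c t F_u ≤ 2.4 d t F_u): upper limit = 2.4·1·0.75·70 = 126 kips.
  Edge l_c = 2.25 − 1.125/2 = 1.688 → r_n = 106.3 kips; interior l_c = 3.375 − 1.125 = 2.25 → r_n = 126 kips.
  R_n,bearing = 1·106.3 + 4·126 = 610.3 kips → 610.3 / 2 = 305 kips.
Bolt shear governs: 165 kips.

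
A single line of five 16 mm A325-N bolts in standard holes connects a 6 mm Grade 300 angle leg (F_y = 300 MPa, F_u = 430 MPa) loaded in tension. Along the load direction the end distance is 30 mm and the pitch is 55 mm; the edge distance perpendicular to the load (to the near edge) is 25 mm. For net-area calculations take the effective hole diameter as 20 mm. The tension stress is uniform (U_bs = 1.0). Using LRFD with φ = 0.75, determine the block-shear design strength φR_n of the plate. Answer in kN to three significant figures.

Shear plane L_v = 30 + 4·55 = 250 mm; A_gv = 250 × 6 = 1500 mm².
A_nv = (250 − 4.5·20) × 6 = 960 mm².
A_nt = (25 − 0.5·20) × 6 = 90 mm².
0.6 F_u A_nv = 247.7 kN; 0.6 F_y A_gv = 270 kN → shear rupture governs the shear term.
R_n = 247.7 + 1.0 × 430 × 90 / 1000 = 286.4 kN.
Design strength φR_n = 0.75 × 286.4 = 215 kN.

215 kN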